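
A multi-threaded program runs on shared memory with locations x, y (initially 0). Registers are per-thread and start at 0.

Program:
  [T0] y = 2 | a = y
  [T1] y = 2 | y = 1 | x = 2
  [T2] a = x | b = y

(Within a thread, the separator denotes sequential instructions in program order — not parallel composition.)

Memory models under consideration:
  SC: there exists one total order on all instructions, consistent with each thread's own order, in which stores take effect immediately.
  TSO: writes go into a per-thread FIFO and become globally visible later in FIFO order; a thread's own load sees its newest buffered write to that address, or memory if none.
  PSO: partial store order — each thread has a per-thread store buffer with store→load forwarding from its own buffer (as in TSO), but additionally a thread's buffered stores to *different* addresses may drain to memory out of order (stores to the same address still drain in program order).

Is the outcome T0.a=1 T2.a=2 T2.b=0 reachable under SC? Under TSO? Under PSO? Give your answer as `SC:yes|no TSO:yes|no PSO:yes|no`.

outcome vector order: (T0.a,T2.a,T2.b)
SC: 9 outcomes — {1/0/0; 1/0/1; 1/0/2; 1/2/1; 2/0/0; 2/0/1; 2/0/2; 2/2/1; 2/2/2}
TSO: 9 outcomes — {1/0/0; 1/0/1; 1/0/2; 1/2/1; 2/0/0; 2/0/1; 2/0/2; 2/2/1; 2/2/2}
PSO: 12 outcomes — {1/0/0; 1/0/1; 1/0/2; 1/2/0; 1/2/1; 1/2/2; 2/0/0; 2/0/1; 2/0/2; 2/2/0; 2/2/1; 2/2/2}
target 1/2/0 ∈ {PSO}

SC:no TSO:no PSO:yes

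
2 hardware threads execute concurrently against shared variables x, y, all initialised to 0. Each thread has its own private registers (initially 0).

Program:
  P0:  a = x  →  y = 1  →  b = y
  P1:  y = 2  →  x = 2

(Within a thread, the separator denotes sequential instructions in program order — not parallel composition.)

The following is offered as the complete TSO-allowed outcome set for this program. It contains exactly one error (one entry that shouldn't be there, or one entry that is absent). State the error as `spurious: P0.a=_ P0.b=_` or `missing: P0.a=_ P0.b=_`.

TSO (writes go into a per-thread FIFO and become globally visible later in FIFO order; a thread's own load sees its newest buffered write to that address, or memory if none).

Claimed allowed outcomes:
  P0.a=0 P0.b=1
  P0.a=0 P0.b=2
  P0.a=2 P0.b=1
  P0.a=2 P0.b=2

outcome vector order: (P0.a,P0.b)
TSO (3): 0/1; 0/2; 2/1
claimed∖TSO = {2/2}

spurious: P0.a=2 P0.b=2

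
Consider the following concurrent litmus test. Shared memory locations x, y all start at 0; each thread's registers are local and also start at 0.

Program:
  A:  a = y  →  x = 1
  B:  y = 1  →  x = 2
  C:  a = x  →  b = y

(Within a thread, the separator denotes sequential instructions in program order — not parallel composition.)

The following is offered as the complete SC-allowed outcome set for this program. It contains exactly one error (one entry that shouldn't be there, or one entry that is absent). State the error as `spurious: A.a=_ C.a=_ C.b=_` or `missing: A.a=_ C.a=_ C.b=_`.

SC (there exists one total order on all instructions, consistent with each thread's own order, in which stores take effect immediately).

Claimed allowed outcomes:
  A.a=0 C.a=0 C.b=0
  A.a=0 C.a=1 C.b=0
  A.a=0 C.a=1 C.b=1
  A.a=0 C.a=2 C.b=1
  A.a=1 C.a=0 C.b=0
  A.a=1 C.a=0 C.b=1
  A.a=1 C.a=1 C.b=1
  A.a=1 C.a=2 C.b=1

outcome vector order: (A.a,C.a,C.b)
under SC → 000 001 010 011 021 100 101 111 121
SC∖claimed = {001}

missing: A.a=0 C.a=0 C.b=1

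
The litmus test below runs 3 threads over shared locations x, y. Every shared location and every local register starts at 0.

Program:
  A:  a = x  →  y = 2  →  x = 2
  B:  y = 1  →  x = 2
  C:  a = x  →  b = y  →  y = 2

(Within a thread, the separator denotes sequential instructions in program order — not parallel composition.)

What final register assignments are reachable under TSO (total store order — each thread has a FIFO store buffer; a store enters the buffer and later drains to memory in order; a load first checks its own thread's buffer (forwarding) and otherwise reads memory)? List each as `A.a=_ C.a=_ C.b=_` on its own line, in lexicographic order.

outcome vector order: (A.a,C.a,C.b)
|TSO outcomes| = 10

A.a=0 C.a=0 C.b=0
A.a=0 C.a=0 C.b=1
A.a=0 C.a=0 C.b=2
A.a=0 C.a=2 C.b=1
A.a=0 C.a=2 C.b=2
A.a=2 C.a=0 C.b=0
A.a=2 C.a=0 C.b=1
A.a=2 C.a=0 C.b=2
A.a=2 C.a=2 C.b=1
A.a=2 C.a=2 C.b=2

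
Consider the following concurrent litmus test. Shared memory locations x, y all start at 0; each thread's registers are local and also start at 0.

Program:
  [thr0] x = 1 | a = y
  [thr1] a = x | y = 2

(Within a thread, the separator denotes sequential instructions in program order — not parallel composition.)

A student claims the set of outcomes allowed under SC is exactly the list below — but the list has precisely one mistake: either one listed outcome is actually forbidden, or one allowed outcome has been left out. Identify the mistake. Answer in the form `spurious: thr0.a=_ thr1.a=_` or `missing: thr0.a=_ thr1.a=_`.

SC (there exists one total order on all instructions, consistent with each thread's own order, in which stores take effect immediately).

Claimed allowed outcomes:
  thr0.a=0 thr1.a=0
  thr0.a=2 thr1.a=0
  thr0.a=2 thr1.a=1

missing: thr0.a=0 thr1.a=1

outcome vector order: (thr0.a,thr1.a)
under SC → <0 0>, <0 1>, <2 0>, <2 1>
SC∖claimed = {<0 1>}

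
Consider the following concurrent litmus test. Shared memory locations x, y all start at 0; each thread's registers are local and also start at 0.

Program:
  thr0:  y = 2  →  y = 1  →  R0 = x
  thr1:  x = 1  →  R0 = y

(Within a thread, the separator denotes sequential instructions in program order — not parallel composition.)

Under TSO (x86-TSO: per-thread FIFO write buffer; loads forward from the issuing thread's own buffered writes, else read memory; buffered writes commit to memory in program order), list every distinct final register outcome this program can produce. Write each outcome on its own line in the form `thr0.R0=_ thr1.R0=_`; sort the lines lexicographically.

thr0.R0=0 thr1.R0=0
thr0.R0=0 thr1.R0=1
thr0.R0=0 thr1.R0=2
thr0.R0=1 thr1.R0=0
thr0.R0=1 thr1.R0=1
thr0.R0=1 thr1.R0=2

outcome vector order: (thr0.R0,thr1.R0)
|TSO outcomes| = 6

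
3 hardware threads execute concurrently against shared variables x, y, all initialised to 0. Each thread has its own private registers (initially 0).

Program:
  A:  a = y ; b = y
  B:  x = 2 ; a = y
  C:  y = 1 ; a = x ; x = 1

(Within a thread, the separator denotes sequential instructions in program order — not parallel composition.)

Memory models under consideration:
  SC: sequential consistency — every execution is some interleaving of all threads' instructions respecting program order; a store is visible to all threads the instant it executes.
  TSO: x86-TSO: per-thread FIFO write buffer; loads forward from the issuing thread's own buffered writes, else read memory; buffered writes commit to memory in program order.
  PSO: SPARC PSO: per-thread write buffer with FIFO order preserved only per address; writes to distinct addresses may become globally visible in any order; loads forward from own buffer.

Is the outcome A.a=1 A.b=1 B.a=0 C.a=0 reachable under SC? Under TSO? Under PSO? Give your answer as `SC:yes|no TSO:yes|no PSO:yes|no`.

outcome vector order: (A.a,A.b,B.a,C.a)
[SC] allowed = {0/0/0/2, 0/0/1/0, 0/0/1/2, 0/1/0/2, 0/1/1/0, 0/1/1/2, 1/1/0/2, 1/1/1/0, 1/1/1/2}
[TSO] allowed = {0/0/0/0, 0/0/0/2, 0/0/1/0, 0/0/1/2, 0/1/0/0, 0/1/0/2, 0/1/1/0, 0/1/1/2, 1/1/0/0, 1/1/0/2, 1/1/1/0, 1/1/1/2}
[PSO] allowed = {0/0/0/0, 0/0/0/2, 0/0/1/0, 0/0/1/2, 0/1/0/0, 0/1/0/2, 0/1/1/0, 0/1/1/2, 1/1/0/0, 1/1/0/2, 1/1/1/0, 1/1/1/2}
target 1/1/0/0 ∈ {TSO,PSO}

SC:no TSO:yes PSO:yes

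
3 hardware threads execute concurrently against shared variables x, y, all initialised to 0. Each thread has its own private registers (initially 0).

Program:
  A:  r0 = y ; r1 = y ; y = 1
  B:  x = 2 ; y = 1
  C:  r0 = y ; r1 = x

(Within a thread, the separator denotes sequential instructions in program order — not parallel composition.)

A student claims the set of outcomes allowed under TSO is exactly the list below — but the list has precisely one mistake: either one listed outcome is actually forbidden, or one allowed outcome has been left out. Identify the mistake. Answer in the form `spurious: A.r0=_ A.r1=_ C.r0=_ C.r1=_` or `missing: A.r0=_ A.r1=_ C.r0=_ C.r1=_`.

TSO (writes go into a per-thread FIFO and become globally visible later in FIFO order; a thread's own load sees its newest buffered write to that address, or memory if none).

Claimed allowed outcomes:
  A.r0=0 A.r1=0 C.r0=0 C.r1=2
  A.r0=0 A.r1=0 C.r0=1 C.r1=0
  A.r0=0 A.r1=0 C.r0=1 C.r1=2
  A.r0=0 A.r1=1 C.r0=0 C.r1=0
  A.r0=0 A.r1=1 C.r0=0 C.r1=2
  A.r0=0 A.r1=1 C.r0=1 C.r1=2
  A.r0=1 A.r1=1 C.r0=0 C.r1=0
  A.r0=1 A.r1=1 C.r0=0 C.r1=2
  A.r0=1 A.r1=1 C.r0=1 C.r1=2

missing: A.r0=0 A.r1=0 C.r0=0 C.r1=0

outcome vector order: (A.r0,A.r1,C.r0,C.r1)
TSO: 10 outcomes — {0/0/0/0; 0/0/0/2; 0/0/1/0; 0/0/1/2; 0/1/0/0; 0/1/0/2; 0/1/1/2; 1/1/0/0; 1/1/0/2; 1/1/1/2}
TSO∖claimed = {0/0/0/0}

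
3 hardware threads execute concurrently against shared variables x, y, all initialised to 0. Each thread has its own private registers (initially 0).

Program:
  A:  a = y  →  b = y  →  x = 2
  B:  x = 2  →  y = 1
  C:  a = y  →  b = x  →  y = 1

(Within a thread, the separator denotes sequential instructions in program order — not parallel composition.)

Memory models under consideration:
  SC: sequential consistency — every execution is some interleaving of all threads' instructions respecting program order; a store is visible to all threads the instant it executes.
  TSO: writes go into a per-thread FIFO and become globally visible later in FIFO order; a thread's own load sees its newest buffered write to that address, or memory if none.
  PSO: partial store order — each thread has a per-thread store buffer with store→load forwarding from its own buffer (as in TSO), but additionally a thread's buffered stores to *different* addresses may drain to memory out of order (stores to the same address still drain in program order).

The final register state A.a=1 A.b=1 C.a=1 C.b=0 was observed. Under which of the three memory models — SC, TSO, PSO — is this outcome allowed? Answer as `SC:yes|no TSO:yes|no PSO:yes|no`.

outcome vector order: (A.a,A.b,C.a,C.b)
[SC] allowed = {0/0/0/0, 0/0/0/2, 0/0/1/2, 0/1/0/0, 0/1/0/2, 0/1/1/2, 1/1/0/0, 1/1/0/2, 1/1/1/2}
[TSO] allowed = {0/0/0/0, 0/0/0/2, 0/0/1/2, 0/1/0/0, 0/1/0/2, 0/1/1/2, 1/1/0/0, 1/1/0/2, 1/1/1/2}
[PSO] allowed = {0/0/0/0, 0/0/0/2, 0/0/1/0, 0/0/1/2, 0/1/0/0, 0/1/0/2, 0/1/1/0, 0/1/1/2, 1/1/0/0, 1/1/0/2, 1/1/1/0, 1/1/1/2}
target 1/1/1/0 ∈ {PSO}

SC:no TSO:no PSO:yes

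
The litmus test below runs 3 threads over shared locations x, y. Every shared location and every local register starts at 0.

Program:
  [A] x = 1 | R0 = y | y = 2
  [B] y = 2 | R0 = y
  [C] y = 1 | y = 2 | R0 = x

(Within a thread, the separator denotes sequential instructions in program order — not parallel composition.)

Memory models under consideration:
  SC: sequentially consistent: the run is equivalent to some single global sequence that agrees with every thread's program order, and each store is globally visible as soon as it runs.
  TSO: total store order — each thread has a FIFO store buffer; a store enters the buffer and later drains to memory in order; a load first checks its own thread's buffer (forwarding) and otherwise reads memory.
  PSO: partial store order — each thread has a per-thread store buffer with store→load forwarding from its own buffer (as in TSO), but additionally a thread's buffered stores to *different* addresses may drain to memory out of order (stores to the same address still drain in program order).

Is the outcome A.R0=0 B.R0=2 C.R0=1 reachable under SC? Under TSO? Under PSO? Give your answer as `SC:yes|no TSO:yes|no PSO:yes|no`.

SC:yes TSO:yes PSO:yes

outcome vector order: (A.R0,B.R0,C.R0)
SC: 8 outcomes — {011 021 111 121 210 211 220 221}
TSO: 12 outcomes — {010 011 020 021 110 111 120 121 210 211 220 221}
PSO: 12 outcomes — {010 011 020 021 110 111 120 121 210 211 220 221}
target 021 ∈ {SC,TSO,PSO}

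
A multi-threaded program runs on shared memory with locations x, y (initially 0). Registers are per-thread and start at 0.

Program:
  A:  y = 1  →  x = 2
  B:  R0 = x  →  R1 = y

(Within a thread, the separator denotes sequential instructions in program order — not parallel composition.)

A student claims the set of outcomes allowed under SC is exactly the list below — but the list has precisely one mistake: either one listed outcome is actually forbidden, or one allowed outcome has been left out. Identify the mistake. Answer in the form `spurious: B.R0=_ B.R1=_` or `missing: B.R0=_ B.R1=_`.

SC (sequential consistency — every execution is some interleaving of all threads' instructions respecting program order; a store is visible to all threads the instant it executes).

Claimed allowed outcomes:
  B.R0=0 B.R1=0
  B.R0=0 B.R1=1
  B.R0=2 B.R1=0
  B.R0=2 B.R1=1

spurious: B.R0=2 B.R1=0

outcome vector order: (B.R0,B.R1)
SC: 3 outcomes — {00, 01, 21}
claimed∖SC = {20}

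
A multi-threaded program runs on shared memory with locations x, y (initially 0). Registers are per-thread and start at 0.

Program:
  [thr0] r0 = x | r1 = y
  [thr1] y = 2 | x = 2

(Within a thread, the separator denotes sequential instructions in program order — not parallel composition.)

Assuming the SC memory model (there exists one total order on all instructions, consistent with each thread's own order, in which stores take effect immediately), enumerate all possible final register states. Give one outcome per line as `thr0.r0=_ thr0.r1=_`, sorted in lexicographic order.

thr0.r0=0 thr0.r1=0
thr0.r0=0 thr0.r1=2
thr0.r0=2 thr0.r1=2

outcome vector order: (thr0.r0,thr0.r1)
|SC outcomes| = 3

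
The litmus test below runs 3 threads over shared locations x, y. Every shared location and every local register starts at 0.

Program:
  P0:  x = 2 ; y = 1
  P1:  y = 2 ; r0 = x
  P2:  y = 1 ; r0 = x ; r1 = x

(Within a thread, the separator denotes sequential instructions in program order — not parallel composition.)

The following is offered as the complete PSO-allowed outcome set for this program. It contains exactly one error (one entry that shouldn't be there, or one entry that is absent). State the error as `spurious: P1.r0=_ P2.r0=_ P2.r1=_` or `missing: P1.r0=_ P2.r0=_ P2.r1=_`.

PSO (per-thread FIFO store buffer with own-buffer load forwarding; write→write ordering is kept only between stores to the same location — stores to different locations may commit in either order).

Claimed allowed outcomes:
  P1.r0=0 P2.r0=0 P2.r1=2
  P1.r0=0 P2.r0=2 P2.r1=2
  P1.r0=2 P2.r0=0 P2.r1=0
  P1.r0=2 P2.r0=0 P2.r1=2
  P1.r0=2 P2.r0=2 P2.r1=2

outcome vector order: (P1.r0,P2.r0,P2.r1)
PSO: 6 outcomes — {000 002 022 200 202 222}
PSO∖claimed = {000}

missing: P1.r0=0 P2.r0=0 P2.r1=0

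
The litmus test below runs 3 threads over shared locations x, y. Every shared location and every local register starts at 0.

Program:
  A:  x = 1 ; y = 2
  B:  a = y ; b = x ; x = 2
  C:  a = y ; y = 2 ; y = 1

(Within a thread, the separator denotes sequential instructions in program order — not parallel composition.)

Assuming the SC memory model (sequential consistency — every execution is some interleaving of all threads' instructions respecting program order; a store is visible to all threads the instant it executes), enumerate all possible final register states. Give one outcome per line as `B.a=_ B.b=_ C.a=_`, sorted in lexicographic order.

B.a=0 B.b=0 C.a=0
B.a=0 B.b=0 C.a=2
B.a=0 B.b=1 C.a=0
B.a=0 B.b=1 C.a=2
B.a=1 B.b=0 C.a=0
B.a=1 B.b=1 C.a=0
B.a=1 B.b=1 C.a=2
B.a=2 B.b=0 C.a=0
B.a=2 B.b=1 C.a=0
B.a=2 B.b=1 C.a=2

outcome vector order: (B.a,B.b,C.a)
|SC outcomes| = 10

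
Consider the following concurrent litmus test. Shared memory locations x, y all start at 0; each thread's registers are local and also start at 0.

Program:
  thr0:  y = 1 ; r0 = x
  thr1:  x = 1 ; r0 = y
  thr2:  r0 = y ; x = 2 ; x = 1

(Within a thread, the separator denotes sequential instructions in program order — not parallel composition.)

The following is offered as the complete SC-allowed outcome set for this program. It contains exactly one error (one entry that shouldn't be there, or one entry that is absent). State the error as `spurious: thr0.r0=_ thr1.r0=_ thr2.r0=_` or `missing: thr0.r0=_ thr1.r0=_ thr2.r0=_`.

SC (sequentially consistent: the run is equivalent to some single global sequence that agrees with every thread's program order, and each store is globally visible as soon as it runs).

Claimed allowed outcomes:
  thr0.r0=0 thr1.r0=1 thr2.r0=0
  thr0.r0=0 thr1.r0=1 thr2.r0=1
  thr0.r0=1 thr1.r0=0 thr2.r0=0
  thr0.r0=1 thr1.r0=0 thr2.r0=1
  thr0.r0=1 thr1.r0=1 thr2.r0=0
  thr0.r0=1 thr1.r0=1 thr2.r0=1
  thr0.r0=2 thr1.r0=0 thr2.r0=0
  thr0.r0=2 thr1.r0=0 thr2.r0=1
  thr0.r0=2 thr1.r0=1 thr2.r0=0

outcome vector order: (thr0.r0,thr1.r0,thr2.r0)
SC: 10 outcomes — {0/1/0, 0/1/1, 1/0/0, 1/0/1, 1/1/0, 1/1/1, 2/0/0, 2/0/1, 2/1/0, 2/1/1}
SC∖claimed = {2/1/1}

missing: thr0.r0=2 thr1.r0=1 thr2.r0=1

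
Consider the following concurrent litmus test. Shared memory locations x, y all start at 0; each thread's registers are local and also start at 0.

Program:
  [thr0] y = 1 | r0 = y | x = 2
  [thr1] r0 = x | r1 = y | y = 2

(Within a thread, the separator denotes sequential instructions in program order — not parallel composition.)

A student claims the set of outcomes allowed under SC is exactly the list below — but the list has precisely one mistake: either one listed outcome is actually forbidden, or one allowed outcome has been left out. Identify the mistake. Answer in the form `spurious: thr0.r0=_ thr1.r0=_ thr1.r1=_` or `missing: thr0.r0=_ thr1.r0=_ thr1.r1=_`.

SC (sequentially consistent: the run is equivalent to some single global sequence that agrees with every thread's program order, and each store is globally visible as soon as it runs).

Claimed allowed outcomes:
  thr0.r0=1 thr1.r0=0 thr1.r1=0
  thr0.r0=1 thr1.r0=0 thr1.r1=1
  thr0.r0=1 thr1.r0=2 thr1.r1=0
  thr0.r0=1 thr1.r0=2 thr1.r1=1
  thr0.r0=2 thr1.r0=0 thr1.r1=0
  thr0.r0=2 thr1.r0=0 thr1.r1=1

spurious: thr0.r0=1 thr1.r0=2 thr1.r1=0

outcome vector order: (thr0.r0,thr1.r0,thr1.r1)
under SC → <1 0 0>; <1 0 1>; <1 2 1>; <2 0 0>; <2 0 1>
claimed∖SC = {<1 2 0>}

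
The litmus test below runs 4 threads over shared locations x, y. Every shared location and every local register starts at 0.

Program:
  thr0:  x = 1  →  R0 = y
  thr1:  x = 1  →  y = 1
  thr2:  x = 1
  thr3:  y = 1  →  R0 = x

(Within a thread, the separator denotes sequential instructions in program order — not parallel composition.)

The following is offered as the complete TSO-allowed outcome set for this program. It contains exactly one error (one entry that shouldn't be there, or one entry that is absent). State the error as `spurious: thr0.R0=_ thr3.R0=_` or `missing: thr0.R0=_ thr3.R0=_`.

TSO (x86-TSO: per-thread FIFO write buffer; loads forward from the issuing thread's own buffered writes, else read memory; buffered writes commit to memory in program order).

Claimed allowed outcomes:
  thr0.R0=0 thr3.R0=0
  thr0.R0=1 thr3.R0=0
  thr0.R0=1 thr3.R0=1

outcome vector order: (thr0.R0,thr3.R0)
TSO (4): <0 0>, <0 1>, <1 0>, <1 1>
TSO∖claimed = {<0 1>}

missing: thr0.R0=0 thr3.R0=1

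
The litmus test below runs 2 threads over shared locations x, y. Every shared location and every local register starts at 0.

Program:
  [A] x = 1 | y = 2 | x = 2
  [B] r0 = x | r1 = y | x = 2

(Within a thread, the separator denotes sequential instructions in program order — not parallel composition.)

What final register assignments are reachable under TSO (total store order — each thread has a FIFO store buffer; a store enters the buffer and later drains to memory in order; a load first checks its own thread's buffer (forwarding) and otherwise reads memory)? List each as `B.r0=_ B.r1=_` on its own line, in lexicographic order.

outcome vector order: (B.r0,B.r1)
|TSO outcomes| = 5

B.r0=0 B.r1=0
B.r0=0 B.r1=2
B.r0=1 B.r1=0
B.r0=1 B.r1=2
B.r0=2 B.r1=2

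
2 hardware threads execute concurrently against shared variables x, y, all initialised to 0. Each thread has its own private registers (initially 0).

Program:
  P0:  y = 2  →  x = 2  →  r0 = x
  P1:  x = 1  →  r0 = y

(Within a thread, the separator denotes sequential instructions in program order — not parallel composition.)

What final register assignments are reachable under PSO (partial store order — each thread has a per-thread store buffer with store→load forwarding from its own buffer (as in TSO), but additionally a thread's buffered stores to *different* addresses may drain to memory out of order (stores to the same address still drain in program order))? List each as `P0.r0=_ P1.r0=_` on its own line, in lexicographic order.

outcome vector order: (P0.r0,P1.r0)
|PSO outcomes| = 4

P0.r0=1 P1.r0=0
P0.r0=1 P1.r0=2
P0.r0=2 P1.r0=0
P0.r0=2 P1.r0=2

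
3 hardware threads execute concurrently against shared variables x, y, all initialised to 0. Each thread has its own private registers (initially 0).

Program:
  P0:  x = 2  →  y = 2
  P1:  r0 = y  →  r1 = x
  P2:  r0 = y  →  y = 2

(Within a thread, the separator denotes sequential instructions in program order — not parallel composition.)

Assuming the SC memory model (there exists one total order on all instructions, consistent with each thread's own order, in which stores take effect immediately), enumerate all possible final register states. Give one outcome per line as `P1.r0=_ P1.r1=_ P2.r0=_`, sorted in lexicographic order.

P1.r0=0 P1.r1=0 P2.r0=0
P1.r0=0 P1.r1=0 P2.r0=2
P1.r0=0 P1.r1=2 P2.r0=0
P1.r0=0 P1.r1=2 P2.r0=2
P1.r0=2 P1.r1=0 P2.r0=0
P1.r0=2 P1.r1=2 P2.r0=0
P1.r0=2 P1.r1=2 P2.r0=2

outcome vector order: (P1.r0,P1.r1,P2.r0)
|SC outcomes| = 7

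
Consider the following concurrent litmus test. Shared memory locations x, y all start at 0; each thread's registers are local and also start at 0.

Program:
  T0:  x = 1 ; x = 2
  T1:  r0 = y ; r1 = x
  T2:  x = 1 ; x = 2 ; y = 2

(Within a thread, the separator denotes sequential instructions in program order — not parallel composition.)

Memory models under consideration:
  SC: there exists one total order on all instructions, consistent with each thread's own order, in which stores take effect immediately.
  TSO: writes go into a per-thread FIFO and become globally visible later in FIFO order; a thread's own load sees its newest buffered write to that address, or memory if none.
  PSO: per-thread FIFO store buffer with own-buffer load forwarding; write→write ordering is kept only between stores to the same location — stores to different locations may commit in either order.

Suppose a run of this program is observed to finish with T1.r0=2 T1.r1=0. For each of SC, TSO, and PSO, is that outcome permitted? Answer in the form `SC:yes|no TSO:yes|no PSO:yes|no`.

SC:no TSO:no PSO:yes

outcome vector order: (T1.r0,T1.r1)
under SC → 00, 01, 02, 21, 22
under TSO → 00, 01, 02, 21, 22
under PSO → 00, 01, 02, 20, 21, 22
target 20 ∈ {PSO}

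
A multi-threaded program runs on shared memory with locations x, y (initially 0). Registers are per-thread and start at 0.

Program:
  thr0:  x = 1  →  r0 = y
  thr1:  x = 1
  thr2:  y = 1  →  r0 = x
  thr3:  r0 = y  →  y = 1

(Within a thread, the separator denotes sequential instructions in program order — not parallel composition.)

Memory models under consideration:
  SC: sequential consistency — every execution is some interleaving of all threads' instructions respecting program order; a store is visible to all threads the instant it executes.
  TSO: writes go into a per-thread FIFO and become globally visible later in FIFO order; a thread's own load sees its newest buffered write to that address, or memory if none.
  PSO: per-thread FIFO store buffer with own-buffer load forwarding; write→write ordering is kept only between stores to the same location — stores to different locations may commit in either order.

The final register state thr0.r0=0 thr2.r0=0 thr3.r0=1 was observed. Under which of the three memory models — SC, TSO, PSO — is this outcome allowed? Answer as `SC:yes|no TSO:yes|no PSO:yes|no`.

outcome vector order: (thr0.r0,thr2.r0,thr3.r0)
under SC → (0,1,0) (0,1,1) (1,0,0) (1,0,1) (1,1,0) (1,1,1)
under TSO → (0,0,0) (0,0,1) (0,1,0) (0,1,1) (1,0,0) (1,0,1) (1,1,0) (1,1,1)
under PSO → (0,0,0) (0,0,1) (0,1,0) (0,1,1) (1,0,0) (1,0,1) (1,1,0) (1,1,1)
target (0,0,1) ∈ {TSO,PSO}

SC:no TSO:yes PSO:yes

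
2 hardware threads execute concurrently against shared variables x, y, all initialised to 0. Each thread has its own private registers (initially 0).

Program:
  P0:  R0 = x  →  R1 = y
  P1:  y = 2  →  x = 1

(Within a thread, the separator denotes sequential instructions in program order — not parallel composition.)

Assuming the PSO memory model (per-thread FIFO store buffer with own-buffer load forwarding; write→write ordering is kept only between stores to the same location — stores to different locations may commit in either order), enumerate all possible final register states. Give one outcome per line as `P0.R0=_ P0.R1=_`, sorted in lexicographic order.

P0.R0=0 P0.R1=0
P0.R0=0 P0.R1=2
P0.R0=1 P0.R1=0
P0.R0=1 P0.R1=2

outcome vector order: (P0.R0,P0.R1)
|PSO outcomes| = 4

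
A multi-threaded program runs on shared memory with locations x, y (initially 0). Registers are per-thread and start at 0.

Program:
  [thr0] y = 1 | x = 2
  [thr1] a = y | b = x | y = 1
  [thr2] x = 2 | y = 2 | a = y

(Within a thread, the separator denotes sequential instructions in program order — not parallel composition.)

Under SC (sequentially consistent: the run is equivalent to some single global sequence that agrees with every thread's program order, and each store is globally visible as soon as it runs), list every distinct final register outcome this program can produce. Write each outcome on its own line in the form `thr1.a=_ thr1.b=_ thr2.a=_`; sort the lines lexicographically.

outcome vector order: (thr1.a,thr1.b,thr2.a)
|SC outcomes| = 10

thr1.a=0 thr1.b=0 thr2.a=1
thr1.a=0 thr1.b=0 thr2.a=2
thr1.a=0 thr1.b=2 thr2.a=1
thr1.a=0 thr1.b=2 thr2.a=2
thr1.a=1 thr1.b=0 thr2.a=1
thr1.a=1 thr1.b=0 thr2.a=2
thr1.a=1 thr1.b=2 thr2.a=1
thr1.a=1 thr1.b=2 thr2.a=2
thr1.a=2 thr1.b=2 thr2.a=1
thr1.a=2 thr1.b=2 thr2.a=2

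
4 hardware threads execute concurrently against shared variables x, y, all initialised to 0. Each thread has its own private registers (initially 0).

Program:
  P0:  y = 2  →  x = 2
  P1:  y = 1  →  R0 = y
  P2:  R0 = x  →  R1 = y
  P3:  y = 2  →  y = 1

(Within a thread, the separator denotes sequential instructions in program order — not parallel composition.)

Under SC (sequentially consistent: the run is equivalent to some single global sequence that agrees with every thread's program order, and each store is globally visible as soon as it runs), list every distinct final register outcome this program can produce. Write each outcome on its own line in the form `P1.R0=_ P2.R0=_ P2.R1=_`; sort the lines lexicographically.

P1.R0=1 P2.R0=0 P2.R1=0
P1.R0=1 P2.R0=0 P2.R1=1
P1.R0=1 P2.R0=0 P2.R1=2
P1.R0=1 P2.R0=2 P2.R1=1
P1.R0=1 P2.R0=2 P2.R1=2
P1.R0=2 P2.R0=0 P2.R1=0
P1.R0=2 P2.R0=0 P2.R1=1
P1.R0=2 P2.R0=0 P2.R1=2
P1.R0=2 P2.R0=2 P2.R1=1
P1.R0=2 P2.R0=2 P2.R1=2

outcome vector order: (P1.R0,P2.R0,P2.R1)
|SC outcomes| = 10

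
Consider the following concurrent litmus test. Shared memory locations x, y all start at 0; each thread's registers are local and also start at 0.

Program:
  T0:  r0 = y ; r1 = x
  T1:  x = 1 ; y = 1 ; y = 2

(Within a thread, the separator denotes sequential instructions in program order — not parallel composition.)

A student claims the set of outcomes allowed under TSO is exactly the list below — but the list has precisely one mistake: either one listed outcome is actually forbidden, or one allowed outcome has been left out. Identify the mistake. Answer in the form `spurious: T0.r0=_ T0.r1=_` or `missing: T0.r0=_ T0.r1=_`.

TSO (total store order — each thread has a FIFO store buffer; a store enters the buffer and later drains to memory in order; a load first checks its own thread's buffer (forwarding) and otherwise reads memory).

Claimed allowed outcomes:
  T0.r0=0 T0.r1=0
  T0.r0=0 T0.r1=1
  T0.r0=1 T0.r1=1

outcome vector order: (T0.r0,T0.r1)
[TSO] allowed = {0/0, 0/1, 1/1, 2/1}
TSO∖claimed = {2/1}

missing: T0.r0=2 T0.r1=1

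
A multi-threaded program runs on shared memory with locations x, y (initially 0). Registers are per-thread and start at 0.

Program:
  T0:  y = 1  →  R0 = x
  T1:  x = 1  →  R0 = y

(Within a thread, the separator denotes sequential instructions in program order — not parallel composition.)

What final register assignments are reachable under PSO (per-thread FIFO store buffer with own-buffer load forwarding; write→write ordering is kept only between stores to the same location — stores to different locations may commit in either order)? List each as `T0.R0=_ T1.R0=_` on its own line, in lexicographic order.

T0.R0=0 T1.R0=0
T0.R0=0 T1.R0=1
T0.R0=1 T1.R0=0
T0.R0=1 T1.R0=1

outcome vector order: (T0.R0,T1.R0)
|PSO outcomes| = 4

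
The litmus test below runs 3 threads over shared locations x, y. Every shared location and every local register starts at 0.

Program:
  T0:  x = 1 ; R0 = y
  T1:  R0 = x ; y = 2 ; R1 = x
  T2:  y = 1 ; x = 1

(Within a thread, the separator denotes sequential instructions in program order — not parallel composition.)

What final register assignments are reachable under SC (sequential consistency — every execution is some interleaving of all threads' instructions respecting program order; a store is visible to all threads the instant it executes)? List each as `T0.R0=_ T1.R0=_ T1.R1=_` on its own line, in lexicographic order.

T0.R0=0 T1.R0=0 T1.R1=1
T0.R0=0 T1.R0=1 T1.R1=1
T0.R0=1 T1.R0=0 T1.R1=0
T0.R0=1 T1.R0=0 T1.R1=1
T0.R0=1 T1.R0=1 T1.R1=1
T0.R0=2 T1.R0=0 T1.R1=0
T0.R0=2 T1.R0=0 T1.R1=1
T0.R0=2 T1.R0=1 T1.R1=1

outcome vector order: (T0.R0,T1.R0,T1.R1)
|SC outcomes| = 8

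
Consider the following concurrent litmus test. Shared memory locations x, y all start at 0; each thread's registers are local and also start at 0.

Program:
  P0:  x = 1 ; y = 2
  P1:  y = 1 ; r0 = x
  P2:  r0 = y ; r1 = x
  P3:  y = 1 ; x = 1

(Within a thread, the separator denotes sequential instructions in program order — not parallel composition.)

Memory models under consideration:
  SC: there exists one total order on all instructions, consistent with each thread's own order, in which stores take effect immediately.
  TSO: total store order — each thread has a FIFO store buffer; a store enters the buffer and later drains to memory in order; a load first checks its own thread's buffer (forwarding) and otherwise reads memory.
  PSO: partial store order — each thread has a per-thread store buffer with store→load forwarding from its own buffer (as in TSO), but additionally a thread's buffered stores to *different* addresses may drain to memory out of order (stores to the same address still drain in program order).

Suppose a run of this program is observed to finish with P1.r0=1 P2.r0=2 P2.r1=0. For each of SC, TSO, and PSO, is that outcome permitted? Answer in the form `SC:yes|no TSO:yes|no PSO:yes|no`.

SC:no TSO:no PSO:yes

outcome vector order: (P1.r0,P2.r0,P2.r1)
SC (10): 000 001 010 011 021 100 101 110 111 121
TSO (10): 000 001 010 011 021 100 101 110 111 121
PSO (12): 000 001 010 011 020 021 100 101 110 111 120 121
target 120 ∈ {PSO}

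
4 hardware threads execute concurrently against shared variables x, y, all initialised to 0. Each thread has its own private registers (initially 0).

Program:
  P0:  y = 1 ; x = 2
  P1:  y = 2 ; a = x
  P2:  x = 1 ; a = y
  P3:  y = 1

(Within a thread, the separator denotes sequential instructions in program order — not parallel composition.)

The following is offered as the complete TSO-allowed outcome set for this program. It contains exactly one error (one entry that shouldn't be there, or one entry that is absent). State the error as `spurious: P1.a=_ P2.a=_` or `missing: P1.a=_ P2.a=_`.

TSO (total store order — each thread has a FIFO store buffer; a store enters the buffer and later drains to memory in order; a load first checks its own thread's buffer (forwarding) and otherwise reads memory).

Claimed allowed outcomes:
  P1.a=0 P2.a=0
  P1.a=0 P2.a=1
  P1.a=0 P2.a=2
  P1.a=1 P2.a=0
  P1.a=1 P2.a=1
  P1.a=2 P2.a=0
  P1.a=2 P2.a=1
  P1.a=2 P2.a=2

outcome vector order: (P1.a,P2.a)
under TSO → <0 0>, <0 1>, <0 2>, <1 0>, <1 1>, <1 2>, <2 0>, <2 1>, <2 2>
TSO∖claimed = {<1 2>}

missing: P1.a=1 P2.a=2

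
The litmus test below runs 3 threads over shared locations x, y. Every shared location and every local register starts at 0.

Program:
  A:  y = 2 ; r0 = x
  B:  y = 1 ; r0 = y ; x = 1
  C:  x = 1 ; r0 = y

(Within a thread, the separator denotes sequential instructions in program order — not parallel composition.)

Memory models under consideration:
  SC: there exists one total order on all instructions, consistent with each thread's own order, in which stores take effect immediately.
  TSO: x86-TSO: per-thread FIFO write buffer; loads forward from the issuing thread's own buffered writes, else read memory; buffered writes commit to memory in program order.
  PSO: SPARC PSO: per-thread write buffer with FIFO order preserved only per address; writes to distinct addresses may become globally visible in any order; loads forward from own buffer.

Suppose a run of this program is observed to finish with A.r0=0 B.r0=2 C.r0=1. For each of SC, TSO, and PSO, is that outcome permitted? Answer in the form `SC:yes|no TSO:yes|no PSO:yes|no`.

outcome vector order: (A.r0,B.r0,C.r0)
SC: 9 outcomes — {011 012 022 110 111 112 120 121 122}
TSO: 12 outcomes — {010 011 012 020 021 022 110 111 112 120 121 122}
PSO: 12 outcomes — {010 011 012 020 021 022 110 111 112 120 121 122}
target 021 ∈ {TSO,PSO}

SC:no TSO:yes PSO:yes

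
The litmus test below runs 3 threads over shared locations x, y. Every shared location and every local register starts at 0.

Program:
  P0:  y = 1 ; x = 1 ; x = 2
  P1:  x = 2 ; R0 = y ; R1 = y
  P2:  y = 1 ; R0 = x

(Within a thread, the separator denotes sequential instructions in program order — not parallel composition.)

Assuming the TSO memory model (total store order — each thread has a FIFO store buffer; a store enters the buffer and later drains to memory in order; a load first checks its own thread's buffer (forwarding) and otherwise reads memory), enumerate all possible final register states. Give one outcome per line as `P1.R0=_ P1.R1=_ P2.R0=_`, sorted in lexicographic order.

outcome vector order: (P1.R0,P1.R1,P2.R0)
|TSO outcomes| = 9

P1.R0=0 P1.R1=0 P2.R0=0
P1.R0=0 P1.R1=0 P2.R0=1
P1.R0=0 P1.R1=0 P2.R0=2
P1.R0=0 P1.R1=1 P2.R0=0
P1.R0=0 P1.R1=1 P2.R0=1
P1.R0=0 P1.R1=1 P2.R0=2
P1.R0=1 P1.R1=1 P2.R0=0
P1.R0=1 P1.R1=1 P2.R0=1
P1.R0=1 P1.R1=1 P2.R0=2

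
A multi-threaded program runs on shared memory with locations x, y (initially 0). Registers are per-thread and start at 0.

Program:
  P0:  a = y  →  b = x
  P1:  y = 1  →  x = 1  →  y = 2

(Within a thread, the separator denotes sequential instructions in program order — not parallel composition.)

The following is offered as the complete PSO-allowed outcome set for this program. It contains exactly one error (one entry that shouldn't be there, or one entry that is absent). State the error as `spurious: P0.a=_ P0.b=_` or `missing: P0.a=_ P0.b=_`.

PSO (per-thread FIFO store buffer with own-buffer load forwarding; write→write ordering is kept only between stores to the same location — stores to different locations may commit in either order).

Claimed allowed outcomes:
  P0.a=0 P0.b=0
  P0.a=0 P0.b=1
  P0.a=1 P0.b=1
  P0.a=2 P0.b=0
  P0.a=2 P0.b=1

outcome vector order: (P0.a,P0.b)
[PSO] allowed = {<0 0>; <0 1>; <1 0>; <1 1>; <2 0>; <2 1>}
PSO∖claimed = {<1 0>}

missing: P0.a=1 P0.b=0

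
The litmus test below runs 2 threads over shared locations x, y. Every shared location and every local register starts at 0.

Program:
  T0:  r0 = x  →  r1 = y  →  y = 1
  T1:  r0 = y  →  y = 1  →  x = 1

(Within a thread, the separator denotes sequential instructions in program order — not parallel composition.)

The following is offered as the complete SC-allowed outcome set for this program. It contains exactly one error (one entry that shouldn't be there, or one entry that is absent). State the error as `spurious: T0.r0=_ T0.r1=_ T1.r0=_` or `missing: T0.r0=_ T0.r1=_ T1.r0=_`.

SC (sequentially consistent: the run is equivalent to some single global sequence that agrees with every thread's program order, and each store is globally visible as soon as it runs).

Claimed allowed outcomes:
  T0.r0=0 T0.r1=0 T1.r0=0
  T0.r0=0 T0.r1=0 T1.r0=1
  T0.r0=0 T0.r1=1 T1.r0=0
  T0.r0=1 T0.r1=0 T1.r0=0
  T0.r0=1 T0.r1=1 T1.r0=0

outcome vector order: (T0.r0,T0.r1,T1.r0)
under SC → 0/0/0 0/0/1 0/1/0 1/1/0
claimed∖SC = {1/0/0}

spurious: T0.r0=1 T0.r1=0 T1.r0=0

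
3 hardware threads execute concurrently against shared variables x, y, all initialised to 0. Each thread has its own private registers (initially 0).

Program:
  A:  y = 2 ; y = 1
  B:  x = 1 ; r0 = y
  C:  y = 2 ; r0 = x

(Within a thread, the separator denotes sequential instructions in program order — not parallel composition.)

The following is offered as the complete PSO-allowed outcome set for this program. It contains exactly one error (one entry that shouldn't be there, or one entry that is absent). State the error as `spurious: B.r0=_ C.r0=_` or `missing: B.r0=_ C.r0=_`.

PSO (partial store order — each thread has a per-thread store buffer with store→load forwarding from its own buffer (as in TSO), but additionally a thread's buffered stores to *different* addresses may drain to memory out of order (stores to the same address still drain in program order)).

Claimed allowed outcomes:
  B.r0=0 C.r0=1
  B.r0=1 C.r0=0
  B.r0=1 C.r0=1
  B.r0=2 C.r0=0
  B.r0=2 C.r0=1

outcome vector order: (B.r0,C.r0)
under PSO → <0 0> <0 1> <1 0> <1 1> <2 0> <2 1>
PSO∖claimed = {<0 0>}

missing: B.r0=0 C.r0=0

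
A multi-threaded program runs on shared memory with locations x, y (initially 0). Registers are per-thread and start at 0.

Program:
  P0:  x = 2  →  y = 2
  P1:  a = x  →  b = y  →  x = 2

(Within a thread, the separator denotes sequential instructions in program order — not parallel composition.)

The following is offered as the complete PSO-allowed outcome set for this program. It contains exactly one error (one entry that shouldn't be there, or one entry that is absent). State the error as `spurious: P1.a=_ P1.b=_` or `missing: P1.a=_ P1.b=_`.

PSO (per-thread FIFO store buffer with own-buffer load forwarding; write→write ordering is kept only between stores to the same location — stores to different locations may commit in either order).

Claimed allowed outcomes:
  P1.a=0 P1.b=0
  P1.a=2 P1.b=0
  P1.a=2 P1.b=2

missing: P1.a=0 P1.b=2

outcome vector order: (P1.a,P1.b)
PSO: 4 outcomes — {0/0, 0/2, 2/0, 2/2}
PSO∖claimed = {0/2}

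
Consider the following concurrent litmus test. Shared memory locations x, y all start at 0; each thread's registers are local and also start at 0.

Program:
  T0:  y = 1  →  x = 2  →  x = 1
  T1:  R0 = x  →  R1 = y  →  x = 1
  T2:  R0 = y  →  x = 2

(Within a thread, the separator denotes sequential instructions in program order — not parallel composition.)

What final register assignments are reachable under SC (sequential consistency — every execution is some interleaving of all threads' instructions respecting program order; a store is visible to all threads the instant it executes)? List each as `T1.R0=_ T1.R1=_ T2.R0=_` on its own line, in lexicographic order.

T1.R0=0 T1.R1=0 T2.R0=0
T1.R0=0 T1.R1=0 T2.R0=1
T1.R0=0 T1.R1=1 T2.R0=0
T1.R0=0 T1.R1=1 T2.R0=1
T1.R0=1 T1.R1=1 T2.R0=0
T1.R0=1 T1.R1=1 T2.R0=1
T1.R0=2 T1.R1=0 T2.R0=0
T1.R0=2 T1.R1=1 T2.R0=0
T1.R0=2 T1.R1=1 T2.R0=1

outcome vector order: (T1.R0,T1.R1,T2.R0)
|SC outcomes| = 9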